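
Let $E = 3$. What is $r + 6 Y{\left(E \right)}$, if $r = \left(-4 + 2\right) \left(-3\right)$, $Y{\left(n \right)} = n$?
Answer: $24$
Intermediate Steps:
$r = 6$ ($r = \left(-2\right) \left(-3\right) = 6$)
$r + 6 Y{\left(E \right)} = 6 + 6 \cdot 3 = 6 + 18 = 24$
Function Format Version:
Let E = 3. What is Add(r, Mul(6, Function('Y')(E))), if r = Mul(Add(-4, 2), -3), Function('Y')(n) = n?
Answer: 24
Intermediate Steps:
r = 6 (r = Mul(-2, -3) = 6)
Add(r, Mul(6, Function('Y')(E))) = Add(6, Mul(6, 3)) = Add(6, 18) = 24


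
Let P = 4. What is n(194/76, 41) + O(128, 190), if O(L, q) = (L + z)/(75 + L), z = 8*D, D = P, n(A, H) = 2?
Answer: 566/203 ≈ 2.7882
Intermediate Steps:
D = 4
z = 32 (z = 8*4 = 32)
O(L, q) = (32 + L)/(75 + L) (O(L, q) = (L + 32)/(75 + L) = (32 + L)/(75 + L))
n(194/76, 41) + O(128, 190) = 2 + (32 + 128)/(75 + 128) = 2 + 160/203 = 566/203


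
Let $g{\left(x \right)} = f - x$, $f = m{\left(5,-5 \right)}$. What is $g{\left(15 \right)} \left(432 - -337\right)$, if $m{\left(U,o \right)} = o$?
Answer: $-15380$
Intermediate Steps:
$f = -5$
$g{\left(x \right)} = -5 - x$
$g{\left(15 \right)} \left(432 - -337\right) = \left(-5 - 15\right) \left(432 - -337\right) = \left(-5 - 15\right) \left(432 + 337\right) = \left(-20\right) 769 = -15380$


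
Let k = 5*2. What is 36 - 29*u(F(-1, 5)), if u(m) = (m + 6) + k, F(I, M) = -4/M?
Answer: -2024/5 ≈ -404.80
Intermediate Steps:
k = 10
u(m) = 16 + m (u(m) = (m + 6) + 10 = (6 + m) + 10 = 16 + m)
36 - 29*u(F(-1, 5)) = 36 - 29*(16 - 4/5) = 36 - 29*(16 - 4*⅕) = 36 - 29*(16 - ⅘) = 36 - 29*76/5 = 36 - 2204/5 = -2024/5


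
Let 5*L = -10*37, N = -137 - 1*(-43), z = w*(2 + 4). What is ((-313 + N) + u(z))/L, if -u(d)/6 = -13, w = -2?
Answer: 329/74 ≈ 4.4459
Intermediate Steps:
z = -12 (z = -2*(2 + 4) = -2*6 = -12)
u(d) = 78 (u(d) = -6*(-13) = 78)
N = -94 (N = -137 + 43 = -94)
L = -74 (L = (-10*37)/5 = (⅕)*(-370) = -74)
((-313 + N) + u(z))/L = ((-313 - 94) + 78)/(-74) = (-407 + 78)*(-1/74) = -329*(-1/74) = 329/74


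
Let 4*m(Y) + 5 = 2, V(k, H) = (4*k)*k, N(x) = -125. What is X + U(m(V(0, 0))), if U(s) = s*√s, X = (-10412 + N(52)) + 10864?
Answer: 327 - 3*I*√3/8 ≈ 327.0 - 0.64952*I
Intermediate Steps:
V(k, H) = 4*k²
m(Y) = -¾ (m(Y) = -5/4 + (¼)*2 = -5/4 + ½ = -¾)
X = 327 (X = (-10412 - 125) + 10864 = -10537 + 10864 = 327)
U(s) = s^(3/2)
X + U(m(V(0, 0))) = 327 + (-¾)^(3/2) = 327 - 3*I*√3/8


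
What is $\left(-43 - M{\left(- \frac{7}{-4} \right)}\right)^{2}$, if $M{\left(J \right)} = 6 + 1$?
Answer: $2500$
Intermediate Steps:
$M{\left(J \right)} = 7$
$\left(-43 - M{\left(- \frac{7}{-4} \right)}\right)^{2} = \left(-43 - 7\right)^{2} = \left(-50\right)^{2} = 2500$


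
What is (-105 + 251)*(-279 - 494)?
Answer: -112858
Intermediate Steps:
(-105 + 251)*(-279 - 494) = 146*(-773) = -112858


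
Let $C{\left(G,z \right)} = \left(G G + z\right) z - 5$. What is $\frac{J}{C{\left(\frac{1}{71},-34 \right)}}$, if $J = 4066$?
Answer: $\frac{20496706}{5802157} \approx 3.5326$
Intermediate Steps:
$C{\left(G,z \right)} = -5 + z \left(z + G^{2}\right)$ ($C{\left(G,z \right)} = \left(G^{2} + z\right) z - 5 = \left(z + G^{2}\right) z - 5 = z \left(z + G^{2}\right) - 5 = -5 + z \left(z + G^{2}\right)$)
$\frac{J}{C{\left(\frac{1}{71},-34 \right)}} = \frac{4066}{-5 + \left(-34\right)^{2} - 34 \left(\frac{1}{71}\right)^{2}} = \frac{4066}{-5 + 1156 - \frac{34}{5041}} = \frac{4066}{\frac{5802157}{5041}} = 4066 \cdot \frac{5041}{5802157} = \frac{20496706}{5802157}$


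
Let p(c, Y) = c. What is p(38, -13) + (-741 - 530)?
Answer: -1233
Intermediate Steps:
p(38, -13) + (-741 - 530) = 38 + (-741 - 530) = 38 - 1271 = -1233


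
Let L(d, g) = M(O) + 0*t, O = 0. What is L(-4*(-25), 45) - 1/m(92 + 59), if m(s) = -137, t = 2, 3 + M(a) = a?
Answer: -410/137 ≈ -2.9927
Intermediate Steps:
M(a) = -3 + a
L(d, g) = -3 (L(d, g) = (-3 + 0) + 0*2 = -3 + 0 = -3)
L(-4*(-25), 45) - 1/m(92 + 59) = -3 - 1/(-137) = -3 - 1*(-1/137) = -3 + 1/137 = -410/137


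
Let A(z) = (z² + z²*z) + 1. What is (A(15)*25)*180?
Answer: 16204500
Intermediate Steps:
A(z) = 1 + z² + z³ (A(z) = (z² + z³) + 1 = 1 + z² + z³)
(A(15)*25)*180 = ((1 + 15² + 15³)*25)*180 = ((1 + 225 + 3375)*25)*180 = (3601*25)*180 = 90025*180 = 16204500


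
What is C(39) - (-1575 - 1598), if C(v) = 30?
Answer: 3203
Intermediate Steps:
C(39) - (-1575 - 1598) = 30 - (-1575 - 1598) = 30 - 1*(-3173) = 30 + 3173 = 3203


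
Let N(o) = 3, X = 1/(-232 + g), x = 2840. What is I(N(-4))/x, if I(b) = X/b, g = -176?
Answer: -1/3476160 ≈ -2.8767e-7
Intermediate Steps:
X = -1/408 (X = 1/(-232 - 176) = 1/(-408) = -1/408 ≈ -0.0024510)
I(b) = -1/(408*b)
I(N(-4))/x = -1/408/3/2840 = -1/408*⅓*(1/2840) = -1/1224*1/2840 = -1/3476160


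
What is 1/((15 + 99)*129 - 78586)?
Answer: -1/63880 ≈ -1.5654e-5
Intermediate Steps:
1/((15 + 99)*129 - 78586) = 1/(114*129 - 78586) = 1/(14706 - 78586) = 1/(-63880) = -1/63880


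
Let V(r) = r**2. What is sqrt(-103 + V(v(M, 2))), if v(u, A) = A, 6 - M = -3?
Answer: 3*I*sqrt(11) ≈ 9.9499*I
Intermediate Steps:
M = 9 (M = 6 - 1*(-3) = 6 + 3 = 9)
sqrt(-103 + V(v(M, 2))) = sqrt(-103 + 2**2) = sqrt(-103 + 4) = sqrt(-99) = 3*I*sqrt(11)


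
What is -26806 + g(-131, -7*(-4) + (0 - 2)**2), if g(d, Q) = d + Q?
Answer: -26905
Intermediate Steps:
g(d, Q) = Q + d
-26806 + g(-131, -7*(-4) + (0 - 2)**2) = -26806 + ((-7*(-4) + (0 - 2)**2) - 131) = -26806 + ((28 + (-2)**2) - 131) = -26806 + ((28 + 4) - 131) = -26806 + (32 - 131) = -26806 - 99 = -26905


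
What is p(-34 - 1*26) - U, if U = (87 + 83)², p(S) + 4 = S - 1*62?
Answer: -29026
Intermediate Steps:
p(S) = -66 + S (p(S) = -4 + (S - 1*62) = -4 + (S - 62) = -4 + (-62 + S) = -66 + S)
U = 28900 (U = 170² = 28900)
p(-34 - 1*26) - U = (-66 + (-34 - 1*26)) - 1*28900 = (-66 + (-34 - 26)) - 28900 = (-66 - 60) - 28900 = -126 - 28900 = -29026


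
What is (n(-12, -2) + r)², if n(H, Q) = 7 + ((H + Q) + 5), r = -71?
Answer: 5329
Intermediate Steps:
n(H, Q) = 12 + H + Q (n(H, Q) = 7 + (5 + H + Q) = 12 + H + Q)
(n(-12, -2) + r)² = ((12 - 12 - 2) - 71)² = (-2 - 71)² = (-73)² = 5329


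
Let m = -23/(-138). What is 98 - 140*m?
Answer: 224/3 ≈ 74.667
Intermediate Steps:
m = ⅙ (m = -23*(-1/138) = ⅙ ≈ 0.16667)
98 - 140*m = 98 - 140*⅙ = 98 - 70/3 = 224/3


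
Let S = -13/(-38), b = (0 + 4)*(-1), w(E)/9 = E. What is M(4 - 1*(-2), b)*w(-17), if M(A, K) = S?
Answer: -1989/38 ≈ -52.342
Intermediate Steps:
w(E) = 9*E
b = -4 (b = 4*(-1) = -4)
S = 13/38 (S = -13*(-1/38) = 13/38 ≈ 0.34211)
M(A, K) = 13/38
M(4 - 1*(-2), b)*w(-17) = 13*(9*(-17))/38 = (13/38)*(-153) = -1989/38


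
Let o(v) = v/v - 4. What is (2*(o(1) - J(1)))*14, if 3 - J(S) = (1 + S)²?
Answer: -56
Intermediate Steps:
o(v) = -3 (o(v) = 1 - 4 = -3)
J(S) = 3 - (1 + S)²
(2*(o(1) - J(1)))*14 = (2*(-3 - (3 - (1 + 1)²)))*14 = (2*(-3 - (3 - 1*2²)))*14 = (2*(-3 - (3 - 1*4)))*14 = (2*(-3 - (3 - 4)))*14 = (2*(-3 - 1*(-1)))*14 = (2*(-3 + 1))*14 = (2*(-2))*14 = -4*14 = -56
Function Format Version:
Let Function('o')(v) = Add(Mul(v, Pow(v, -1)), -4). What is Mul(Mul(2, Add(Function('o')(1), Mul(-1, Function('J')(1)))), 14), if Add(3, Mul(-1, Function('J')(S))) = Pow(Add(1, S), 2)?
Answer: -56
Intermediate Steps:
Function('o')(v) = -3 (Function('o')(v) = Add(1, -4) = -3)
Function('J')(S) = Add(3, Mul(-1, Pow(Add(1, S), 2)))
Mul(Mul(2, Add(Function('o')(1), Mul(-1, Function('J')(1)))), 14) = Mul(Mul(2, Add(-3, Mul(-1, Add(3, Mul(-1, Pow(Add(1, 1), 2)))))), 14) = Mul(Mul(2, Add(-3, Mul(-1, Add(3, Mul(-1, Pow(2, 2)))))), 14) = Mul(Mul(2, Add(-3, Mul(-1, Add(3, Mul(-1, 4))))), 14) = Mul(Mul(2, Add(-3, Mul(-1, Add(3, -4)))), 14) = Mul(Mul(2, Add(-3, Mul(-1, -1))), 14) = Mul(Mul(2, Add(-3, 1)), 14) = Mul(Mul(2, -2), 14) = Mul(-4, 14) = -56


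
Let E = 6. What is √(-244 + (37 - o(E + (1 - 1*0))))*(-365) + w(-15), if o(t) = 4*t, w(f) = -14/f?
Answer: 14/15 - 365*I*√235 ≈ 0.93333 - 5595.3*I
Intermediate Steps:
√(-244 + (37 - o(E + (1 - 1*0))))*(-365) + w(-15) = √(-244 + (37 - 4*(6 + (1 - 1*0))))*(-365) - 14/(-15) = √(-244 + (37 - 4*(6 + (1 + 0))))*(-365) - 14*(-1/15) = √(-244 + (37 - 4*(6 + 1)))*(-365) + 14/15 = √(-244 + (37 - 4*7))*(-365) + 14/15 = √(-244 + (37 - 1*28))*(-365) + 14/15 = √(-244 + (37 - 28))*(-365) + 14/15 = √(-244 + 9)*(-365) + 14/15 = √(-235)*(-365) + 14/15 = (I*√235)*(-365) + 14/15 = -365*I*√235 + 14/15 = 14/15 - 365*I*√235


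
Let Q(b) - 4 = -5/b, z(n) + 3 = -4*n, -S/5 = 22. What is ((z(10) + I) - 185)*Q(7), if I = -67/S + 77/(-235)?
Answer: -5415603/7238 ≈ -748.22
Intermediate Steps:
S = -110 (S = -5*22 = -110)
z(n) = -3 - 4*n
Q(b) = 4 - 5/b
I = 291/1034 (I = -67/(-110) + 77/(-235) = -67*(-1/110) + 77*(-1/235) = 67/110 - 77/235 = 291/1034 ≈ 0.28143)
((z(10) + I) - 185)*Q(7) = (((-3 - 4*10) + 291/1034) - 185)*(4 - 5/7) = (((-3 - 40) + 291/1034) - 185)*(4 - 5*1/7) = ((-43 + 291/1034) - 185)*(4 - 5/7) = (-44171/1034 - 185)*(23/7) = -235461/1034*23/7 = -5415603/7238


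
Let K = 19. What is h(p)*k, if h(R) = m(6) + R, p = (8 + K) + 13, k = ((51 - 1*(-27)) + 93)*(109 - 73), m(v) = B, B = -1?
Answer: 240084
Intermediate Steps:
m(v) = -1
k = 6156 (k = ((51 + 27) + 93)*36 = (78 + 93)*36 = 171*36 = 6156)
p = 40 (p = (8 + 19) + 13 = 27 + 13 = 40)
h(R) = -1 + R
h(p)*k = (-1 + 40)*6156 = 39*6156 = 240084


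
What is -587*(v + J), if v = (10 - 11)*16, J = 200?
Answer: -108008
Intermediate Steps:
v = -16 (v = -1*16 = -16)
-587*(v + J) = -587*(-16 + 200) = -587*184 = -108008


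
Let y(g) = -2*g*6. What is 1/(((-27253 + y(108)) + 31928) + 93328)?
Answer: 1/96707 ≈ 1.0341e-5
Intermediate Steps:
y(g) = -12*g
1/(((-27253 + y(108)) + 31928) + 93328) = 1/(((-27253 - 12*108) + 31928) + 93328) = 1/(((-27253 - 1296) + 31928) + 93328) = 1/((-28549 + 31928) + 93328) = 1/(3379 + 93328) = 1/96707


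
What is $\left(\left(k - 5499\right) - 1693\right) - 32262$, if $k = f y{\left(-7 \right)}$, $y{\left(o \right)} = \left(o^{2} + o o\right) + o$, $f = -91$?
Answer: $-47735$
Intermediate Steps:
$y{\left(o \right)} = o + 2 o^{2}$ ($y{\left(o \right)} = \left(o^{2} + o^{2}\right) + o = 2 o^{2} + o = o + 2 o^{2}$)
$k = -8281$ ($k = - 91 \left(- 7 \left(1 + 2 \left(-7\right)\right)\right) = - 91 \left(- 7 \left(1 - 14\right)\right) = - 91 \left(\left(-7\right) \left(-13\right)\right) = \left(-91\right) 91 = -8281$)
$\left(\left(k - 5499\right) - 1693\right) - 32262 = \left(\left(-8281 - 5499\right) - 1693\right) - 32262 = \left(-13780 - 1693\right) - 32262 = -15473 - 32262 = -47735$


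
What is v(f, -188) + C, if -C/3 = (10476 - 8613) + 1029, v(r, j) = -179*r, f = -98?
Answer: 8866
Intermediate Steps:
C = -8676 (C = -3*((10476 - 8613) + 1029) = -3*(1863 + 1029) = -3*2892 = -8676)
v(f, -188) + C = -179*(-98) - 8676 = 17542 - 8676 = 8866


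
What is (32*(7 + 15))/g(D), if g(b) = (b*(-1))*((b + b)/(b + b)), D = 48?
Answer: -44/3 ≈ -14.667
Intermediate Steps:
g(b) = -b (g(b) = (-b)*((2*b)/((2*b))) = (-b)*((2*b)*(1/(2*b))) = -b*1 = -b)
(32*(7 + 15))/g(D) = (32*(7 + 15))/((-1*48)) = (32*22)/(-48) = 704*(-1/48) = -44/3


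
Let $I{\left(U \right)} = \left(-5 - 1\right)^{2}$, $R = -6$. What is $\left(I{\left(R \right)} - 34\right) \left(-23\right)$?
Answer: $-46$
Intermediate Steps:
$I{\left(U \right)} = 36$ ($I{\left(U \right)} = \left(-6\right)^{2} = 36$)
$\left(I{\left(R \right)} - 34\right) \left(-23\right) = \left(36 - 34\right) \left(-23\right) = 2 \left(-23\right) = -46$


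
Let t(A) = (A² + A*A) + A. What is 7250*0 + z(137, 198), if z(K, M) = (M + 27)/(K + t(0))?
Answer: 225/137 ≈ 1.6423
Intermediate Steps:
t(A) = A + 2*A² (t(A) = (A² + A²) + A = 2*A² + A = A + 2*A²)
z(K, M) = (27 + M)/K (z(K, M) = (M + 27)/(K + 0*(1 + 2*0)) = (27 + M)/(K + 0*(1 + 0)) = (27 + M)/(K + 0*1) = (27 + M)/(K + 0) = (27 + M)/K)
7250*0 + z(137, 198) = 7250*0 + (27 + 198)/137 = 0 + (1/137)*225 = 0 + 225/137 = 225/137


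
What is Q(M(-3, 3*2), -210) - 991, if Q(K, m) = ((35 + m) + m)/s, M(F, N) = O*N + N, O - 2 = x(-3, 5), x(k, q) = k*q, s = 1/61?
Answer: -24476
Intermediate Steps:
s = 1/61 ≈ 0.016393
O = -13 (O = 2 - 3*5 = 2 - 15 = -13)
M(F, N) = -12*N (M(F, N) = -13*N + N = -12*N)
Q(K, m) = 2135 + 122*m (Q(K, m) = ((35 + m) + m)/(1/61) = (35 + 2*m)*61 = 2135 + 122*m)
Q(M(-3, 3*2), -210) - 991 = (2135 + 122*(-210)) - 991 = (2135 - 25620) - 991 = -23485 - 991 = -24476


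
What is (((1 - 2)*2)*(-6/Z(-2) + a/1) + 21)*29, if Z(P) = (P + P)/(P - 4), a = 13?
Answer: 377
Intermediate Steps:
Z(P) = 2*P/(-4 + P) (Z(P) = (2*P)/(-4 + P) = 2*P/(-4 + P))
(((1 - 2)*2)*(-6/Z(-2) + a/1) + 21)*29 = (((1 - 2)*2)*(-6/(2*(-2)/(-4 - 2)) + 13/1) + 21)*29 = ((-1*2)*(-6/(2*(-2)/(-6)) + 13*1) + 21)*29 = (-2*(-6/(2*(-2)*(-⅙)) + 13) + 21)*29 = (-2*(-6/⅔ + 13) + 21)*29 = (-2*(-6*3/2 + 13) + 21)*29 = (-2*(-9 + 13) + 21)*29 = (-2*4 + 21)*29 = (-8 + 21)*29 = 13*29 = 377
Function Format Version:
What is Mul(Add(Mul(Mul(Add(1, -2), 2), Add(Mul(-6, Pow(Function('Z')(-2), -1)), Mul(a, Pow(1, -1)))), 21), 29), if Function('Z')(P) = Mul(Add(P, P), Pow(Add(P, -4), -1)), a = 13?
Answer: 377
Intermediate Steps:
Function('Z')(P) = Mul(2, P, Pow(Add(-4, P), -1)) (Function('Z')(P) = Mul(Mul(2, P), Pow(Add(-4, P), -1)) = Mul(2, P, Pow(Add(-4, P), -1)))
Mul(Add(Mul(Mul(Add(1, -2), 2), Add(Mul(-6, Pow(Function('Z')(-2), -1)), Mul(a, Pow(1, -1)))), 21), 29) = Mul(Add(Mul(Mul(Add(1, -2), 2), Add(Mul(-6, Pow(Mul(2, -2, Pow(Add(-4, -2), -1)), -1)), Mul(13, Pow(1, -1)))), 21), 29) = Mul(Add(Mul(Mul(-1, 2), Add(Mul(-6, Pow(Mul(2, -2, Pow(-6, -1)), -1)), Mul(13, 1))), 21), 29) = Mul(Add(Mul(-2, Add(Mul(-6, Pow(Mul(2, -2, Rational(-1, 6)), -1)), 13)), 21), 29) = Mul(Add(Mul(-2, Add(Mul(-6, Pow(Rational(2, 3), -1)), 13)), 21), 29) = Mul(Add(Mul(-2, Add(Mul(-6, Rational(3, 2)), 13)), 21), 29) = Mul(Add(Mul(-2, Add(-9, 13)), 21), 29) = Mul(Add(Mul(-2, 4), 21), 29) = Mul(Add(-8, 21), 29) = Mul(13, 29) = 377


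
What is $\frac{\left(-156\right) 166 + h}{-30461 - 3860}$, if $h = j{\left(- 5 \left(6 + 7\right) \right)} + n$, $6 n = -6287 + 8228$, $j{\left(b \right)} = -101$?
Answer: $\frac{51347}{68642} \approx 0.74804$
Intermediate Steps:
$n = \frac{647}{2}$ ($n = \frac{-6287 + 8228}{6} = \frac{1}{6} \cdot 1941 = \frac{647}{2} \approx 323.5$)
$h = \frac{445}{2}$ ($h = -101 + \frac{647}{2} = \frac{445}{2} \approx 222.5$)
$\frac{\left(-156\right) 166 + h}{-30461 - 3860} = \frac{\left(-156\right) 166 + \frac{445}{2}}{-30461 - 3860} = \frac{-25896 + \frac{445}{2}}{-34321} = \left(- \frac{51347}{2}\right) \left(- \frac{1}{34321}\right) = \frac{51347}{68642}$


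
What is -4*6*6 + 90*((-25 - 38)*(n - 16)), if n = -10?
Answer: 147276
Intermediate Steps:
-4*6*6 + 90*((-25 - 38)*(n - 16)) = -4*6*6 + 90*((-25 - 38)*(-10 - 16)) = -24*6 + 90*(-63*(-26)) = -144 + 90*1638 = -144 + 147420 = 147276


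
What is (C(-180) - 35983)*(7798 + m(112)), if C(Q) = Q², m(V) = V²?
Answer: -72885386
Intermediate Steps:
(C(-180) - 35983)*(7798 + m(112)) = ((-180)² - 35983)*(7798 + 112²) = (32400 - 35983)*(7798 + 12544) = -3583*20342 = -72885386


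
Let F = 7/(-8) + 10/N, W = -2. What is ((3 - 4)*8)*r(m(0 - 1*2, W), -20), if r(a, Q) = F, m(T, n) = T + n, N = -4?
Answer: 27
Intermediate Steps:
F = -27/8 (F = 7/(-8) + 10/(-4) = 7*(-⅛) + 10*(-¼) = -7/8 - 5/2 = -27/8 ≈ -3.3750)
r(a, Q) = -27/8
((3 - 4)*8)*r(m(0 - 1*2, W), -20) = ((3 - 4)*8)*(-27/8) = -1*8*(-27/8) = -8*(-27/8) = 27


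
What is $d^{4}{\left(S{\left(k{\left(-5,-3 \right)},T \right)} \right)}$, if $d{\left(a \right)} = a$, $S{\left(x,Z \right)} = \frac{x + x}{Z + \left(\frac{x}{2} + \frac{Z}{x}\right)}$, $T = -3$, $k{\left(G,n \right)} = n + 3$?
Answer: $0$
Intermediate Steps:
$k{\left(G,n \right)} = 3 + n$
$S{\left(x,Z \right)} = \frac{2 x}{Z + \frac{x}{2} + \frac{Z}{x}}$ ($S{\left(x,Z \right)} = \frac{2 x}{Z + \left(x \frac{1}{2} + \frac{Z}{x}\right)} = \frac{2 x}{Z + \left(\frac{x}{2} + \frac{Z}{x}\right)} = \frac{2 x}{Z + \frac{x}{2} + \frac{Z}{x}}$)
$d^{4}{\left(S{\left(k{\left(-5,-3 \right)},T \right)} \right)} = \left(\frac{4 \left(3 - 3\right)^{2}}{\left(3 - 3\right)^{2} + 2 \left(-3\right) + 2 \left(-3\right) \left(3 - 3\right)}\right)^{4} = \left(\frac{4 \cdot 0^{2}}{0^{2} - 6 + 2 \left(-3\right) 0}\right)^{4} = \left(4 \cdot 0 \frac{1}{0 - 6 + 0}\right)^{4} = \left(4 \cdot 0 \frac{1}{-6}\right)^{4} = \left(4 \cdot 0 \left(- \frac{1}{6}\right)\right)^{4} = 0^{4} = 0$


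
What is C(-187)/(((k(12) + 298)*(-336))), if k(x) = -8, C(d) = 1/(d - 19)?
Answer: 1/20072640 ≈ 4.9819e-8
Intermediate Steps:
C(d) = 1/(-19 + d)
C(-187)/(((k(12) + 298)*(-336))) = 1/((-19 - 187)*(((-8 + 298)*(-336)))) = 1/((-206)*((290*(-336)))) = -1/206/(-97440) = -1/206*(-1/97440) = 1/20072640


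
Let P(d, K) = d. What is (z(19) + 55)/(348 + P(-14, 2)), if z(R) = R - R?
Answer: 55/334 ≈ 0.16467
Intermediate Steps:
z(R) = 0
(z(19) + 55)/(348 + P(-14, 2)) = (0 + 55)/(348 - 14) = 55/334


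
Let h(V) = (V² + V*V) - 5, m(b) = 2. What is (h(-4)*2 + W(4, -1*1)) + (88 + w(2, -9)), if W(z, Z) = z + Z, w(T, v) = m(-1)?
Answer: 147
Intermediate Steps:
w(T, v) = 2
h(V) = -5 + 2*V² (h(V) = (V² + V²) - 5 = 2*V² - 5 = -5 + 2*V²)
W(z, Z) = Z + z
(h(-4)*2 + W(4, -1*1)) + (88 + w(2, -9)) = ((-5 + 2*(-4)²)*2 + (-1*1 + 4)) + (88 + 2) = ((-5 + 2*16)*2 + (-1 + 4)) + 90 = ((-5 + 32)*2 + 3) + 90 = (27*2 + 3) + 90 = (54 + 3) + 90 = 57 + 90 = 147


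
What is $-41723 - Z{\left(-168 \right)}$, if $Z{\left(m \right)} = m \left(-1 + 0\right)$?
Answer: $-41891$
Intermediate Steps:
$Z{\left(m \right)} = - m$ ($Z{\left(m \right)} = m \left(-1\right) = - m$)
$-41723 - Z{\left(-168 \right)} = -41723 - \left(-1\right) \left(-168\right) = -41723 - 168 = -41891$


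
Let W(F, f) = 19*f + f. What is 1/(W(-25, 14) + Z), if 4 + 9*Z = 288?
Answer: 9/2804 ≈ 0.0032097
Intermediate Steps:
Z = 284/9 (Z = -4/9 + (⅑)*288 = -4/9 + 32 = 284/9 ≈ 31.556)
W(F, f) = 20*f
1/(W(-25, 14) + Z) = 1/(20*14 + 284/9) = 1/(280 + 284/9) = 1/(2804/9) = 9/2804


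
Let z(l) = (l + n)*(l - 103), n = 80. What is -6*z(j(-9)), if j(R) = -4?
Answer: 48792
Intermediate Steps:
z(l) = (-103 + l)*(80 + l) (z(l) = (l + 80)*(l - 103) = (80 + l)*(-103 + l) = (-103 + l)*(80 + l))
-6*z(j(-9)) = -6*(-8240 + (-4)² - 23*(-4)) = -6*(-8240 + 16 + 92) = -6*(-8132) = 48792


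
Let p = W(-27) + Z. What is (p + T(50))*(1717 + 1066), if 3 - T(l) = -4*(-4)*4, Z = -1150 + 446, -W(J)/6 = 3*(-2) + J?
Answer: -1577961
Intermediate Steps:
W(J) = 36 - 6*J (W(J) = -6*(3*(-2) + J) = -6*(-6 + J) = 36 - 6*J)
Z = -704
T(l) = -61 (T(l) = 3 - (-4*(-4))*4 = 3 - 16*4 = 3 - 1*64 = 3 - 64 = -61)
p = -506 (p = (36 - 6*(-27)) - 704 = (36 + 162) - 704 = 198 - 704 = -506)
(p + T(50))*(1717 + 1066) = (-506 - 61)*(1717 + 1066) = -567*2783 = -1577961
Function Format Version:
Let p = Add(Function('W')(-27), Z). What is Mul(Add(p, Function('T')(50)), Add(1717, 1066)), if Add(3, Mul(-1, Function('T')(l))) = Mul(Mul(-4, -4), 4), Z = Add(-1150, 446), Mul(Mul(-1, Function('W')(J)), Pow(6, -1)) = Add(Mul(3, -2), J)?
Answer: -1577961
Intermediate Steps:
Function('W')(J) = Add(36, Mul(-6, J)) (Function('W')(J) = Mul(-6, Add(Mul(3, -2), J)) = Mul(-6, Add(-6, J)) = Add(36, Mul(-6, J)))
Z = -704
Function('T')(l) = -61 (Function('T')(l) = Add(3, Mul(-1, Mul(Mul(-4, -4), 4))) = Add(3, Mul(-1, Mul(16, 4))) = Add(3, Mul(-1, 64)) = Add(3, -64) = -61)
p = -506 (p = Add(Add(36, Mul(-6, -27)), -704) = Add(Add(36, 162), -704) = Add(198, -704) = -506)
Mul(Add(p, Function('T')(50)), Add(1717, 1066)) = Mul(Add(-506, -61), Add(1717, 1066)) = Mul(-567, 2783) = -1577961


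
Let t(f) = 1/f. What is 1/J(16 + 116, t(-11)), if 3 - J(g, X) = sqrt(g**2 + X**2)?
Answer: -363/2107216 - 11*sqrt(2108305)/2107216 ≈ -0.0077519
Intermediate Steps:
t(f) = 1/f
J(g, X) = 3 - sqrt(X**2 + g**2) (J(g, X) = 3 - sqrt(g**2 + X**2) = 3 - sqrt(X**2 + g**2))
1/J(16 + 116, t(-11)) = 1/(3 - sqrt((1/(-11))**2 + (16 + 116)**2)) = 1/(3 - sqrt((-1/11)**2 + 132**2)) = 1/(3 - sqrt(1/121 + 17424)) = 1/(3 - sqrt(2108305/121)) = 1/(3 - sqrt(2108305)/11)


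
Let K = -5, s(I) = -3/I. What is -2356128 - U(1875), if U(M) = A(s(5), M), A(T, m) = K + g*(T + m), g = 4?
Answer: -11818103/5 ≈ -2.3636e+6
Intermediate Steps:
A(T, m) = -5 + 4*T + 4*m (A(T, m) = -5 + 4*(T + m) = -5 + (4*T + 4*m) = -5 + 4*T + 4*m)
U(M) = -37/5 + 4*M (U(M) = -5 + 4*(-3/5) + 4*M = -5 + 4*(-3*⅕) + 4*M = -5 + 4*(-⅗) + 4*M = -5 - 12/5 + 4*M = -37/5 + 4*M)
-2356128 - U(1875) = -2356128 - (-37/5 + 4*1875) = -2356128 - (-37/5 + 7500) = -2356128 - 1*37463/5 = -2356128 - 37463/5 = -11818103/5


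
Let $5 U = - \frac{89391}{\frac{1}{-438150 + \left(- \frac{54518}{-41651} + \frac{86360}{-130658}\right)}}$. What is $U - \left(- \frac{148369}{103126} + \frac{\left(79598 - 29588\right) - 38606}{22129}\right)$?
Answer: $\frac{243207730123989613133641712727}{31047841259900212330} \approx 7.8333 \cdot 10^{9}$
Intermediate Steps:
$U = \frac{106573054358759041728}{13605090895}$ ($U = \frac{\left(-89391\right) \frac{1}{\frac{1}{-438150 + \left(- \frac{54518}{-41651} + \frac{86360}{-130658}\right)}}}{5} = \frac{\left(-89391\right) \frac{1}{\frac{1}{-438150 + \left(\left(-54518\right) \left(- \frac{1}{41651}\right) + 86360 \left(- \frac{1}{130658}\right)\right)}}}{5} = \frac{\left(-89391\right) \frac{1}{\frac{1}{-438150 + \left(\frac{54518}{41651} - \frac{43180}{65329}\right)}}}{5} = \frac{\left(-89391\right) \frac{1}{\frac{1}{-438150 + \frac{1763116242}{2721018179}}}}{5} = \frac{\left(-89391\right) \frac{1}{\frac{1}{- \frac{1192212352012608}{2721018179}}}}{5} = \frac{\left(-89391\right) \frac{1}{- \frac{2721018179}{1192212352012608}}}{5} = \frac{\left(-89391\right) \left(- \frac{1192212352012608}{2721018179}\right)}{5} = \frac{1}{5} \cdot \frac{106573054358759041728}{2721018179} = \frac{106573054358759041728}{13605090895} \approx 7.8333 \cdot 10^{9}$)
$U - \left(- \frac{148369}{103126} + \frac{\left(79598 - 29588\right) - 38606}{22129}\right) = \frac{106573054358759041728}{13605090895} - \left(- \frac{148369}{103126} + \frac{\left(79598 - 29588\right) - 38606}{22129}\right) = \frac{106573054358759041728}{13605090895} - \left(\left(-148369\right) \frac{1}{103126} + \left(50010 - 38606\right) \frac{1}{22129}\right) = \frac{106573054358759041728}{13605090895} - \left(- \frac{148369}{103126} + 11404 \cdot \frac{1}{22129}\right) = \frac{106573054358759041728}{13605090895} - \left(- \frac{148369}{103126} + \frac{11404}{22129}\right) = \frac{106573054358759041728}{13605090895} - - \frac{2107208697}{2282075254} = \frac{106573054358759041728}{13605090895} + \frac{2107208697}{2282075254} = \frac{243207730123989613133641712727}{31047841259900212330}$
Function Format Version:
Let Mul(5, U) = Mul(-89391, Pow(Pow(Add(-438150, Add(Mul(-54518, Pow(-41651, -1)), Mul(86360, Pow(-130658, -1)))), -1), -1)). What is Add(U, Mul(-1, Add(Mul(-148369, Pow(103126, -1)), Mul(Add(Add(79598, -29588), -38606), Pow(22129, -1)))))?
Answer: Rational(243207730123989613133641712727, 31047841259900212330) ≈ 7.8333e+9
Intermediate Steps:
U = Rational(106573054358759041728, 13605090895) (U = Mul(Rational(1, 5), Mul(-89391, Pow(Pow(Add(-438150, Add(Mul(-54518, Pow(-41651, -1)), Mul(86360, Pow(-130658, -1)))), -1), -1))) = Mul(Rational(1, 5), Mul(-89391, Pow(Pow(Add(-438150, Add(Mul(-54518, Rational(-1, 41651)), Mul(86360, Rational(-1, 130658)))), -1), -1))) = Mul(Rational(1, 5), Mul(-89391, Pow(Pow(Add(-438150, Add(Rational(54518, 41651), Rational(-43180, 65329))), -1), -1))) = Mul(Rational(1, 5), Mul(-89391, Pow(Pow(Add(-438150, Rational(1763116242, 2721018179)), -1), -1))) = Mul(Rational(1, 5), Mul(-89391, Pow(Pow(Rational(-1192212352012608, 2721018179), -1), -1))) = Mul(Rational(1, 5), Mul(-89391, Pow(Rational(-2721018179, 1192212352012608), -1))) = Mul(Rational(1, 5), Mul(-89391, Rational(-1192212352012608, 2721018179))) = Mul(Rational(1, 5), Rational(106573054358759041728, 2721018179)) = Rational(106573054358759041728, 13605090895) ≈ 7.8333e+9)
Add(U, Mul(-1, Add(Mul(-148369, Pow(103126, -1)), Mul(Add(Add(79598, -29588), -38606), Pow(22129, -1))))) = Add(Rational(106573054358759041728, 13605090895), Mul(-1, Add(Mul(-148369, Pow(103126, -1)), Mul(Add(Add(79598, -29588), -38606), Pow(22129, -1))))) = Add(Rational(106573054358759041728, 13605090895), Mul(-1, Add(Mul(-148369, Rational(1, 103126)), Mul(Add(50010, -38606), Rational(1, 22129))))) = Add(Rational(106573054358759041728, 13605090895), Mul(-1, Add(Rational(-148369, 103126), Mul(11404, Rational(1, 22129))))) = Add(Rational(106573054358759041728, 13605090895), Mul(-1, Add(Rational(-148369, 103126), Rational(11404, 22129)))) = Add(Rational(106573054358759041728, 13605090895), Mul(-1, Rational(-2107208697, 2282075254))) = Add(Rational(106573054358759041728, 13605090895), Rational(2107208697, 2282075254)) = Rational(243207730123989613133641712727, 31047841259900212330)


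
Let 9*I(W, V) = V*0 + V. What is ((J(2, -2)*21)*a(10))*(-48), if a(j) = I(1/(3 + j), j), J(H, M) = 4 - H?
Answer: -2240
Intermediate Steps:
I(W, V) = V/9 (I(W, V) = (V*0 + V)/9 = (0 + V)/9 = V/9)
a(j) = j/9
((J(2, -2)*21)*a(10))*(-48) = (((4 - 1*2)*21)*((⅑)*10))*(-48) = (((4 - 2)*21)*(10/9))*(-48) = ((2*21)*(10/9))*(-48) = (42*(10/9))*(-48) = (140/3)*(-48) = -2240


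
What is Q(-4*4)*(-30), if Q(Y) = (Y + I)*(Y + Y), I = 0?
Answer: -15360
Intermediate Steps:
Q(Y) = 2*Y² (Q(Y) = (Y + 0)*(Y + Y) = Y*(2*Y) = 2*Y²)
Q(-4*4)*(-30) = (2*(-4*4)²)*(-30) = (2*(-16)²)*(-30) = (2*256)*(-30) = 512*(-30) = -15360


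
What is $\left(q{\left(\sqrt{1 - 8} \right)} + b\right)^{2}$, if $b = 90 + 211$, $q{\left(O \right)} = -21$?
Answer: $78400$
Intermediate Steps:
$b = 301$
$\left(q{\left(\sqrt{1 - 8} \right)} + b\right)^{2} = \left(-21 + 301\right)^{2} = 280^{2} = 78400$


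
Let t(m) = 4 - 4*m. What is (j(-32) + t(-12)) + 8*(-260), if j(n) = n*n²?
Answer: -34796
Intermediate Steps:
j(n) = n³
(j(-32) + t(-12)) + 8*(-260) = ((-32)³ + (4 - 4*(-12))) + 8*(-260) = (-32768 + (4 + 48)) - 2080 = (-32768 + 52) - 2080 = -32716 - 2080 = -34796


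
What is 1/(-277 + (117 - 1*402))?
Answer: -1/562 ≈ -0.0017794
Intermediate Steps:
1/(-277 + (117 - 1*402)) = 1/(-277 + (117 - 402)) = 1/(-277 - 285) = 1/(-562) = -1/562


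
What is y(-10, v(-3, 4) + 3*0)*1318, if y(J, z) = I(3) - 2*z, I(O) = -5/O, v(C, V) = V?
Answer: -38222/3 ≈ -12741.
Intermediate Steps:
y(J, z) = -5/3 - 2*z
y(-10, v(-3, 4) + 3*0)*1318 = (-5/3 - 2*(4 + 3*0))*1318 = (-5/3 - 2*(4 + 0))*1318 = (-5/3 - 2*4)*1318 = (-5/3 - 8)*1318 = -29/3*1318 = -38222/3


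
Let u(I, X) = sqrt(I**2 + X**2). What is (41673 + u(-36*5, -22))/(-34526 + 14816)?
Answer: -13891/6570 - sqrt(8221)/9855 ≈ -2.1235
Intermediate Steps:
(41673 + u(-36*5, -22))/(-34526 + 14816) = (41673 + sqrt((-36*5)**2 + (-22)**2))/(-34526 + 14816) = (41673 + sqrt((-180)**2 + 484))/(-19710) = (41673 + sqrt(32400 + 484))*(-1/19710) = (41673 + sqrt(32884))*(-1/19710) = (41673 + 2*sqrt(8221))*(-1/19710) = -13891/6570 - sqrt(8221)/9855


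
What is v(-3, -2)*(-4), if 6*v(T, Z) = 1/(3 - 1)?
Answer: -⅓ ≈ -0.33333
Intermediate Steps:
v(T, Z) = 1/12 (v(T, Z) = 1/(6*(3 - 1)) = (⅙)/2 = (⅙)*(½) = 1/12)
v(-3, -2)*(-4) = (1/12)*(-4) = -⅓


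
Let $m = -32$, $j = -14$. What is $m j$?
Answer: $448$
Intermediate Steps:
$m j = \left(-32\right) \left(-14\right) = 448$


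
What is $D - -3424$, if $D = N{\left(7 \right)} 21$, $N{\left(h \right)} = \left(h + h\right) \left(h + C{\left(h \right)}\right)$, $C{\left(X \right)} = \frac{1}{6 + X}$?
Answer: $\frac{71560}{13} \approx 5504.6$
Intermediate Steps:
$N{\left(h \right)} = 2 h \left(h + \frac{1}{6 + h}\right)$ ($N{\left(h \right)} = \left(h + h\right) \left(h + \frac{1}{6 + h}\right) = 2 h \left(h + \frac{1}{6 + h}\right)$)
$D = \frac{27048}{13}$ ($D = 2 \cdot 7 \frac{1}{6 + 7} \left(1 + 7 \left(6 + 7\right)\right) 21 = 2 \cdot 7 \cdot \frac{1}{13} \left(1 + 7 \cdot 13\right) 21 = 2 \cdot 7 \cdot \frac{1}{13} \left(1 + 91\right) 21 = 2 \cdot 7 \cdot \frac{1}{13} \cdot 92 \cdot 21 = \frac{1288}{13} \cdot 21 = \frac{27048}{13} \approx 2080.6$)
$D - -3424 = \frac{27048}{13} - -3424 = \frac{27048}{13} + 3424 = \frac{71560}{13}$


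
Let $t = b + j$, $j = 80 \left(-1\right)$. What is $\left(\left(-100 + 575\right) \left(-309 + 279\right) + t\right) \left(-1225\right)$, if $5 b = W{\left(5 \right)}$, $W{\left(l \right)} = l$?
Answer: $17553025$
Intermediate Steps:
$j = -80$
$b = 1$ ($b = \frac{1}{5} \cdot 5 = 1$)
$t = -79$ ($t = 1 - 80 = -79$)
$\left(\left(-100 + 575\right) \left(-309 + 279\right) + t\right) \left(-1225\right) = \left(\left(-100 + 575\right) \left(-309 + 279\right) - 79\right) \left(-1225\right) = \left(475 \left(-30\right) - 79\right) \left(-1225\right) = \left(-14250 - 79\right) \left(-1225\right) = \left(-14329\right) \left(-1225\right) = 17553025$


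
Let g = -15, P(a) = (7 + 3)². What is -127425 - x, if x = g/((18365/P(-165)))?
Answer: -468031725/3673 ≈ -1.2742e+5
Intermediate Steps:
P(a) = 100 (P(a) = 10² = 100)
x = -300/3673 (x = -15/(18365/100) = -15/(18365*(1/100)) = -15/(3673/20) = (20/3673)*(-15) = -300/3673 ≈ -0.081677)
-127425 - x = -127425 - 1*(-300/3673) = -127425 + 300/3673 = -468031725/3673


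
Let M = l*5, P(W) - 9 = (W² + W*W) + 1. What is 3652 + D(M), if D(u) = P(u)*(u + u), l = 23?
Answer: 6089452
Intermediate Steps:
P(W) = 10 + 2*W² (P(W) = 9 + ((W² + W*W) + 1) = 9 + ((W² + W²) + 1) = 9 + (2*W² + 1) = 9 + (1 + 2*W²) = 10 + 2*W²)
M = 115 (M = 23*5 = 115)
D(u) = 2*u*(10 + 2*u²) (D(u) = (10 + 2*u²)*(u + u) = (10 + 2*u²)*(2*u) = 2*u*(10 + 2*u²))
3652 + D(M) = 3652 + 4*115*(5 + 115²) = 3652 + 4*115*(5 + 13225) = 3652 + 4*115*13230 = 3652 + 6085800 = 6089452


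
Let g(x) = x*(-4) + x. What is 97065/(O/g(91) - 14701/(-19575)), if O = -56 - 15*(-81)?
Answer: -172904311125/6224684 ≈ -27777.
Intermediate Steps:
g(x) = -3*x (g(x) = -4*x + x = -3*x)
O = 1159 (O = -56 + 1215 = 1159)
97065/(O/g(91) - 14701/(-19575)) = 97065/(1159/((-3*91)) - 14701/(-19575)) = 97065/(1159/(-273) - 14701*(-1/19575)) = 97065/(1159*(-1/273) + 14701/19575) = 97065/(-1159/273 + 14701/19575) = 97065/(-6224684/1781325) = 97065*(-1781325/6224684) = -172904311125/6224684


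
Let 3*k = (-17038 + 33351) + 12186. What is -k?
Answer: -28499/3 ≈ -9499.7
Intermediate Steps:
k = 28499/3 (k = ((-17038 + 33351) + 12186)/3 = (16313 + 12186)/3 = (⅓)*28499 = 28499/3 ≈ 9499.7)
-k = -1*28499/3 = -28499/3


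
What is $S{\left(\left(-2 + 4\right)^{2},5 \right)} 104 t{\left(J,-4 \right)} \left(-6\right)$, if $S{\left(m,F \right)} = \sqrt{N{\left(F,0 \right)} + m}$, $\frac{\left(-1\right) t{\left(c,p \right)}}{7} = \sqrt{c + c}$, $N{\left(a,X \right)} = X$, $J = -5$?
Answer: $8736 i \sqrt{10} \approx 27626.0 i$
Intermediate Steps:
$t{\left(c,p \right)} = - 7 \sqrt{2} \sqrt{c}$ ($t{\left(c,p \right)} = - 7 \sqrt{c + c} = - 7 \sqrt{2 c} = - 7 \sqrt{2} \sqrt{c}$)
$S{\left(m,F \right)} = \sqrt{m}$ ($S{\left(m,F \right)} = \sqrt{0 + m} = \sqrt{m}$)
$S{\left(\left(-2 + 4\right)^{2},5 \right)} 104 t{\left(J,-4 \right)} \left(-6\right) = \sqrt{\left(-2 + 4\right)^{2}} \cdot 104 - 7 \sqrt{2} \sqrt{-5} \left(-6\right) = \sqrt{2^{2}} \cdot 104 - 7 \sqrt{2} i \sqrt{5} \left(-6\right) = \sqrt{4} \cdot 104 - 7 i \sqrt{10} \left(-6\right) = 2 \cdot 104 \cdot 42 i \sqrt{10} = 208 \cdot 42 i \sqrt{10} = 8736 i \sqrt{10}$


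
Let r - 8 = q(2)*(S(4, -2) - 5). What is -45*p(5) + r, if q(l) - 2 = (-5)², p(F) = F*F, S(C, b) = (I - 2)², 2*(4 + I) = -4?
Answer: 476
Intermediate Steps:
I = -6 (I = -4 + (½)*(-4) = -4 - 2 = -6)
S(C, b) = 64 (S(C, b) = (-6 - 2)² = (-8)² = 64)
p(F) = F²
q(l) = 27 (q(l) = 2 + (-5)² = 2 + 25 = 27)
r = 1601 (r = 8 + 27*(64 - 5) = 8 + 27*59 = 8 + 1593 = 1601)
-45*p(5) + r = -45*5² + 1601 = -45*25 + 1601 = -1125 + 1601 = 476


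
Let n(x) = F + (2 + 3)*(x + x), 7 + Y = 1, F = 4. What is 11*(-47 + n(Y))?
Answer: -1133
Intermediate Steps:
Y = -6 (Y = -7 + 1 = -6)
n(x) = 4 + 10*x (n(x) = 4 + (2 + 3)*(x + x) = 4 + 5*(2*x) = 4 + 10*x)
11*(-47 + n(Y)) = 11*(-47 + (4 + 10*(-6))) = 11*(-47 + (4 - 60)) = 11*(-47 - 56) = 11*(-103) = -1133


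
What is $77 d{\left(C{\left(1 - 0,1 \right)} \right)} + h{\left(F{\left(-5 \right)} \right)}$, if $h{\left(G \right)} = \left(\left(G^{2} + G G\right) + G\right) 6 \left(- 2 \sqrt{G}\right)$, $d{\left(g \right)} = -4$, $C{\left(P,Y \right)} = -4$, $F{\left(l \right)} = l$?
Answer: $-308 - 540 i \sqrt{5} \approx -308.0 - 1207.5 i$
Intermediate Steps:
$h{\left(G \right)} = - 2 \sqrt{G} \left(6 G + 12 G^{2}\right)$ ($h{\left(G \right)} = \left(\left(G^{2} + G^{2}\right) + G\right) 6 \left(- 2 \sqrt{G}\right) = \left(2 G^{2} + G\right) 6 \left(- 2 \sqrt{G}\right) = \left(G + 2 G^{2}\right) 6 \left(- 2 \sqrt{G}\right) = \left(6 G + 12 G^{2}\right) \left(- 2 \sqrt{G}\right) = - 2 \sqrt{G} \left(6 G + 12 G^{2}\right)$)
$77 d{\left(C{\left(1 - 0,1 \right)} \right)} + h{\left(F{\left(-5 \right)} \right)} = 77 \left(-4\right) + \left(-5\right)^{\frac{3}{2}} \left(-12 - -120\right) = -308 + - 5 i \sqrt{5} \left(-12 + 120\right) = -308 + - 5 i \sqrt{5} \cdot 108 = -308 - 540 i \sqrt{5}$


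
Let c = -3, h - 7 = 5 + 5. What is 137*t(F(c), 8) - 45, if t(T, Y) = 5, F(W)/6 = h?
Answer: 640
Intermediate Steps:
h = 17 (h = 7 + (5 + 5) = 7 + 10 = 17)
F(W) = 102 (F(W) = 6*17 = 102)
137*t(F(c), 8) - 45 = 137*5 - 45 = 685 - 45 = 640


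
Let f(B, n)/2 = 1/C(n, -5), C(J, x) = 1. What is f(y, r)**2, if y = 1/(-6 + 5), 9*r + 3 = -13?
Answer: 4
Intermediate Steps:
r = -16/9 (r = -1/3 + (1/9)*(-13) = -1/3 - 13/9 = -16/9 ≈ -1.7778)
y = -1 (y = 1/(-1) = -1)
f(B, n) = 2 (f(B, n) = 2/1 = 2*1 = 2)
f(y, r)**2 = 2**2 = 4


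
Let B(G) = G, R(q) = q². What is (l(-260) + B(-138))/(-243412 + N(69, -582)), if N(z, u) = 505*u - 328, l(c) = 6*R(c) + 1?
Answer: -405463/537650 ≈ -0.75414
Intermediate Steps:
l(c) = 1 + 6*c² (l(c) = 6*c² + 1 = 1 + 6*c²)
N(z, u) = -328 + 505*u
(l(-260) + B(-138))/(-243412 + N(69, -582)) = ((1 + 6*(-260)²) - 138)/(-243412 + (-328 + 505*(-582))) = ((1 + 6*67600) - 138)/(-243412 + (-328 - 293910)) = ((1 + 405600) - 138)/(-243412 - 294238) = (405601 - 138)/(-537650) = 405463*(-1/537650) = -405463/537650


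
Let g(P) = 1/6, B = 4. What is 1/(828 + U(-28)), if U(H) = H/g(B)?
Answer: 1/660 ≈ 0.0015152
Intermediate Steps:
g(P) = ⅙
U(H) = 6*H (U(H) = H/(⅙) = H*6 = 6*H)
1/(828 + U(-28)) = 1/(828 + 6*(-28)) = 1/(828 - 168) = 1/660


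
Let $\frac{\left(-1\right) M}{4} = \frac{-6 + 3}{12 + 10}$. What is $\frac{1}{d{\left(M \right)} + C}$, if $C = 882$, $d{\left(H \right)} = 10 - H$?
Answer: $\frac{11}{9806} \approx 0.0011218$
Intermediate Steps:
$M = \frac{6}{11}$ ($M = - 4 \frac{-6 + 3}{12 + 10} = - 4 \left(- \frac{3}{22}\right) = - 4 \left(\left(-3\right) \frac{1}{22}\right) = \left(-4\right) \left(- \frac{3}{22}\right) = \frac{6}{11} \approx 0.54545$)
$\frac{1}{d{\left(M \right)} + C} = \frac{1}{\left(10 - \frac{6}{11}\right) + 882} = \frac{1}{\frac{104}{11} + 882} = \frac{1}{\frac{9806}{11}} = \frac{11}{9806}$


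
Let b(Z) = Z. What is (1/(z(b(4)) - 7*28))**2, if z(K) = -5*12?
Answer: 1/65536 ≈ 1.5259e-5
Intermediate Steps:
z(K) = -60
(1/(z(b(4)) - 7*28))**2 = (1/(-60 - 7*28))**2 = (1/(-60 - 196))**2 = (1/(-256))**2 = (-1/256)**2 = 1/65536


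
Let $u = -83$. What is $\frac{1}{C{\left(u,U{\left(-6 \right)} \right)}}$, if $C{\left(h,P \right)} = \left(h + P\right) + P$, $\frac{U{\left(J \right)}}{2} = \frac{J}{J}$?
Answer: $- \frac{1}{79} \approx -0.012658$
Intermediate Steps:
$U{\left(J \right)} = 2$ ($U{\left(J \right)} = 2 \frac{J}{J} = 2 \cdot 1 = 2$)
$C{\left(h,P \right)} = h + 2 P$ ($C{\left(h,P \right)} = \left(P + h\right) + P = h + 2 P$)
$\frac{1}{C{\left(u,U{\left(-6 \right)} \right)}} = \frac{1}{-83 + 2 \cdot 2} = \frac{1}{-83 + 4} = \frac{1}{-79} = - \frac{1}{79}$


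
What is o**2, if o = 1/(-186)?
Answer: 1/34596 ≈ 2.8905e-5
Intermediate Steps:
o = -1/186 ≈ -0.0053763
o**2 = (-1/186)**2 = 1/34596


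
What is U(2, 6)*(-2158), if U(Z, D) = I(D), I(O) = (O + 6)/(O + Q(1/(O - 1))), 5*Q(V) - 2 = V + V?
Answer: -107900/27 ≈ -3996.3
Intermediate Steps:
Q(V) = 2/5 + 2*V/5 (Q(V) = 2/5 + (V + V)/5 = 2/5 + (2*V)/5 = 2/5 + 2*V/5)
I(O) = (6 + O)/(2/5 + O + 2/(5*(-1 + O))) (I(O) = (O + 6)/(O + (2/5 + 2/(5*(O - 1)))) = (6 + O)/(O + (2/5 + 2/(5*(-1 + O)))) = (6 + O)/(2/5 + O + 2/(5*(-1 + O))))
U(Z, D) = 5*(-1 + D)*(6 + D)/(D*(-3 + 5*D))
U(2, 6)*(-2158) = (5*(-1 + 6)*(6 + 6)/(6*(-3 + 5*6)))*(-2158) = (5*(1/6)*5*12/(-3 + 30))*(-2158) = (5*(1/6)*5*12/27)*(-2158) = (5*(1/6)*(1/27)*5*12)*(-2158) = (50/27)*(-2158) = -107900/27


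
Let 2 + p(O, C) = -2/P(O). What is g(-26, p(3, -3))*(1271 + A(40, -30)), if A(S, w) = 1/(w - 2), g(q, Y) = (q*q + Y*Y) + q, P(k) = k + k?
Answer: 26657581/32 ≈ 8.3305e+5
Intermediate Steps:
P(k) = 2*k
p(O, C) = -2 - 1/O (p(O, C) = -2 - 2*1/(2*O) = -2 - 1/O)
g(q, Y) = q + Y² + q² (g(q, Y) = (q² + Y²) + q = (Y² + q²) + q = q + Y² + q²)
A(S, w) = 1/(-2 + w)
g(-26, p(3, -3))*(1271 + A(40, -30)) = (-26 + (-2 - 1/3)² + (-26)²)*(1271 + 1/(-2 - 30)) = (-26 + (-2 - 1*⅓)² + 676)*(1271 + 1/(-32)) = (-26 + (-2 - ⅓)² + 676)*(1271 - 1/32) = (-26 + (-7/3)² + 676)*(40671/32) = (-26 + 49/9 + 676)*(40671/32) = (5899/9)*(40671/32) = 26657581/32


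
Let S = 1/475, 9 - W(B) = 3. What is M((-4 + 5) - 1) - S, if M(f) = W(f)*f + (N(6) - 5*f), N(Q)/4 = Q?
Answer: 11399/475 ≈ 23.998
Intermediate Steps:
N(Q) = 4*Q
W(B) = 6 (W(B) = 9 - 1*3 = 9 - 3 = 6)
M(f) = 24 + f (M(f) = 6*f + (4*6 - 5*f) = 6*f + (24 - 5*f) = 24 + f)
S = 1/475 ≈ 0.0021053
M((-4 + 5) - 1) - S = (24 + ((-4 + 5) - 1)) - 1*1/475 = (24 + (1 - 1)) - 1/475 = (24 + 0) - 1/475 = 24 - 1/475 = 11399/475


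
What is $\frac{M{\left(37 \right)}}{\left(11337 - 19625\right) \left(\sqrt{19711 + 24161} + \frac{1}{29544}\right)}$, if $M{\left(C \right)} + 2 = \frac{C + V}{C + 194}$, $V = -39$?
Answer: $- \frac{142796}{763688958638873113} + \frac{16875060096 \sqrt{2742}}{763688958638873113} \approx 1.1571 \cdot 10^{-6}$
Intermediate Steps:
$M{\left(C \right)} = -2 + \frac{-39 + C}{194 + C}$ ($M{\left(C \right)} = -2 + \frac{C - 39}{C + 194} = -2 + \frac{-39 + C}{194 + C}$)
$\frac{M{\left(37 \right)}}{\left(11337 - 19625\right) \left(\sqrt{19711 + 24161} + \frac{1}{29544}\right)} = \frac{\frac{1}{194 + 37} \left(-427 - 37\right)}{\left(11337 - 19625\right) \left(\sqrt{19711 + 24161} + \frac{1}{29544}\right)} = \frac{\frac{1}{231} \left(-427 - 37\right)}{\left(-8288\right) \left(\sqrt{43872} + \frac{1}{29544}\right)} = \frac{\frac{1}{231} \left(-464\right)}{\left(-8288\right) \left(4 \sqrt{2742} + \frac{1}{29544}\right)} = - \frac{464}{231 \left(- 8288 \left(\frac{1}{29544} + 4 \sqrt{2742}\right)\right)} = - \frac{464}{231 \left(- \frac{1036}{3693} - 33152 \sqrt{2742}\right)}$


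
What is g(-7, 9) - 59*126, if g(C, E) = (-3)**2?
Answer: -7425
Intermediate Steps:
g(C, E) = 9
g(-7, 9) - 59*126 = 9 - 59*126 = 9 - 7434 = -7425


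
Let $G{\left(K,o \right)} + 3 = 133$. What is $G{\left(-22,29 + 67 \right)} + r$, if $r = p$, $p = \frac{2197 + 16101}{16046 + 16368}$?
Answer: $\frac{2116059}{16207} \approx 130.56$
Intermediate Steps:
$G{\left(K,o \right)} = 130$ ($G{\left(K,o \right)} = -3 + 133 = 130$)
$p = \frac{9149}{16207}$ ($p = \frac{18298}{32414} = 18298 \cdot \frac{1}{32414} = \frac{9149}{16207} \approx 0.56451$)
$r = \frac{9149}{16207} \approx 0.56451$
$G{\left(-22,29 + 67 \right)} + r = 130 + \frac{9149}{16207} = \frac{2116059}{16207}$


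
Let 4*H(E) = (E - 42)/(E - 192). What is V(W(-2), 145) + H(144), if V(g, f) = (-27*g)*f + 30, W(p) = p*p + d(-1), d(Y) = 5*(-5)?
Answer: 2631823/32 ≈ 82245.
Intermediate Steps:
d(Y) = -25
H(E) = (-42 + E)/(4*(-192 + E)) (H(E) = ((E - 42)/(E - 192))/4 = ((-42 + E)/(-192 + E))/4 = (-42 + E)/(4*(-192 + E)))
W(p) = -25 + p**2 (W(p) = p*p - 25 = p**2 - 25 = -25 + p**2)
V(g, f) = 30 - 27*f*g (V(g, f) = -27*f*g + 30 = 30 - 27*f*g)
V(W(-2), 145) + H(144) = (30 - 27*145*(-25 + (-2)**2)) + (-42 + 144)/(4*(-192 + 144)) = (30 - 27*145*(-25 + 4)) + (1/4)*102/(-48) = (30 - 27*145*(-21)) + (1/4)*(-1/48)*102 = (30 + 82215) - 17/32 = 82245 - 17/32 = 2631823/32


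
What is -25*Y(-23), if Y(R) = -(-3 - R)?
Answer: 500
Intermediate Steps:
Y(R) = 3 + R
-25*Y(-23) = -25*(3 - 23) = -25*(-20) = 500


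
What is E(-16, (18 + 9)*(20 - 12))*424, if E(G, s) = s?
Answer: 91584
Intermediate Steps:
E(-16, (18 + 9)*(20 - 12))*424 = ((18 + 9)*(20 - 12))*424 = (27*8)*424 = 216*424 = 91584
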